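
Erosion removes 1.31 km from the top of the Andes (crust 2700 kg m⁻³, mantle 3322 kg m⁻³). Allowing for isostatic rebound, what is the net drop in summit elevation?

Rebound u = e ρ_c/ρ_m = 1.31 km × 2700/3322 = 1.065 km.
Net surface drop = e − u = 1.31 km − 1.065 km = e (ρ_m − ρ_c)/ρ_m = 0.245 km.

0.245 km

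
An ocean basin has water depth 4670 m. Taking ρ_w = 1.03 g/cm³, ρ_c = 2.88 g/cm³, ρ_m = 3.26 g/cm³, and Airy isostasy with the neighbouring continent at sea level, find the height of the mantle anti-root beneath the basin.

For local isostatic compensation: replacing crust with seawater at the top is compensated by replacing crust with mantle at the base: d (ρ_c − ρ_w) = a (ρ_m − ρ_c).
a = d (ρ_c − ρ_w)/(ρ_m − ρ_c) = 4670 m × 1.85/0.38 = 22700 m.

22700 m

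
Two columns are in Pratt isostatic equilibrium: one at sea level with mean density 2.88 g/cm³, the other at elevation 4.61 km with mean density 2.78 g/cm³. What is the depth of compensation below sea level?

ρ_ref D = ρ (D + h) → D (ρ_ref − ρ) = ρ h.
D = ρ h/(ρ_ref − ρ) = 2.78 × 4.61 km/(2.88 − 2.78) = 128 km.

128 km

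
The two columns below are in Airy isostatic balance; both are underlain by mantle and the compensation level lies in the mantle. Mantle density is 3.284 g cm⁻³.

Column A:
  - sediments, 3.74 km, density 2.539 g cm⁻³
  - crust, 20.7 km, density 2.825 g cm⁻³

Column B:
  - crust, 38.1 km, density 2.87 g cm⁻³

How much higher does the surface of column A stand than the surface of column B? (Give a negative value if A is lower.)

For any compensation level in the mantle, the mantle terms cancel and isostasy reduces to e = (Σt_A − Σt_B) − (Σ(ρt)_A − Σ(ρt)_B) / ρ_m.
Σt_A = 24.44 km; Σt_B = 38.1 km; Σ(ρt)_A = 67.97336; Σ(ρt)_B = 109.347 (in km·g cm⁻³).
e = (24.44 − 38.1) − (67.97336 − 109.347) / 3.284 = −1.06 km.

−1.06 km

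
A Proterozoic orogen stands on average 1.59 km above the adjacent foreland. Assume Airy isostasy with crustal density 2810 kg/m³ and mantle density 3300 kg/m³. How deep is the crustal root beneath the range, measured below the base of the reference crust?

9.12 km

Balancing pressure at the compensation depth: the weight of the topography is balanced by the buoyancy of the root, ρ_c h = (ρ_m − ρ_c) r.
r = h · ρ_c / (ρ_m − ρ_c) = 1.59 km × 2810 / (3300 − 2810) = 9.12 km.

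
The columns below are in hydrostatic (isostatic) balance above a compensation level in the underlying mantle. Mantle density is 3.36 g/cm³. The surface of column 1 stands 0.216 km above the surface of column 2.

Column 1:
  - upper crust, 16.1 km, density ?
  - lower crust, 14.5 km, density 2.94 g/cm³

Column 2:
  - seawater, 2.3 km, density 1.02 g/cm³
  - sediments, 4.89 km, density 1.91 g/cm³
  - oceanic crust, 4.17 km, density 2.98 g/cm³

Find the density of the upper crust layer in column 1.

Take the compensation level at the base of the deeper column (depth z_c below the surface of column 1) and equate Σ ρ_i t_i down to z_c; mantle fills any gap and the z_c terms cancel.
Column 1: 16.1×ρ + 14.5×2.94 + (z_c − 30.6)×3.36
Column 2: 0.216×0 + 2.3×1.02 + 4.89×1.91 + 4.17×2.98 + (z_c − 0.216 − 11.36)×3.36
The z_c×3.36 term appears on both sides and cancels. Collect the known terms of each column as K = Σ(ρt)_known − 3.36 × (depth of known layers): K_1 = 42.63 − 3.36×30.6 = −60.186; K_2 = 24.1125 − 3.36×(0.216 + 11.36) = −14.78286.
Balance: K_1 + 16.1×ρ = K_2, so ρ = (K_2 − K_1)/16.1 = 45.4031/16.1 = 2.82 g/cm³.

2.82 g/cm³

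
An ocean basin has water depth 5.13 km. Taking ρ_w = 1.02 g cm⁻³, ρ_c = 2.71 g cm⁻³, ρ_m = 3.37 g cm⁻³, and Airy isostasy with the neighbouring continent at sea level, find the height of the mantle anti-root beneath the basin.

13.1 km

In Airy isostatic equilibrium: replacing crust with seawater at the top is compensated by replacing crust with mantle at the base: d (ρ_c − ρ_w) = a (ρ_m − ρ_c).
a = d (ρ_c − ρ_w)/(ρ_m − ρ_c) = 5.13 km × 1.69/0.66 = 13.1 km.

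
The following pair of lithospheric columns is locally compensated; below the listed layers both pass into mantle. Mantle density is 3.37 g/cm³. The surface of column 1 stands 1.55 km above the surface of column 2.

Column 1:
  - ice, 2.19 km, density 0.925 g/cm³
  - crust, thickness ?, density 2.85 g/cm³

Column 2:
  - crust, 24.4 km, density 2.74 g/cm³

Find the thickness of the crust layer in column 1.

29.3 km

Take the compensation level at the base of the deeper column (depth z_c below the surface of column 1) and equate Σ ρ_i t_i down to z_c; mantle fills any gap and the z_c terms cancel.
Column 1: 2.19×0.925 + x×2.85 + (z_c − 2.19 − x)×3.37
Column 2: 1.55×0 + 24.4×2.74 + (z_c − 1.55 − 24.4)×3.37
The z_c×3.37 term appears on both sides and cancels. Collect the known terms of each column as K = Σ(ρt)_known − 3.37 × (depth of known layers): K_1 = 2.02575 − 3.37×2.19 = −5.35455; K_2 = 66.856 − 3.37×(1.55 + 24.4) = −20.5955.
Balance: K_1 − x×(3.37 − 2.85) = K_2, so x = (K_1 − K_2)/(3.37 − 2.85) = 15.2409/0.52 = 29.3 km.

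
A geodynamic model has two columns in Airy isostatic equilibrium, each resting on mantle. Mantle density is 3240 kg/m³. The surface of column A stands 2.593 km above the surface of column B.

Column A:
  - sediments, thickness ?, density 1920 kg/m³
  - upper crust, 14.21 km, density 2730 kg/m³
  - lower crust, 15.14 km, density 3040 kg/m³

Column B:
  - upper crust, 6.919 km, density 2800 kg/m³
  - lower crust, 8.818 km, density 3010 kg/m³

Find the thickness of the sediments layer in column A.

2.42 km

Take the compensation level at the base of the deeper column (depth z_c below the surface of column A) and equate Σ ρ_i t_i down to z_c; mantle fills any gap and the z_c terms cancel.
Column A: x×1920 + 14.21×2730 + 15.14×3040 + (z_c − 29.35 − x)×3240
Column B: 2.593×0 + 6.919×2800 + 8.818×3010 + (z_c − 2.593 − 15.737)×3240
The z_c×3240 term appears on both sides and cancels. Collect the known terms of each column as K = Σ(ρt)_known − 3240 × (depth of known layers): K_A = 84818.9 − 3240×29.35 = −10275.1; K_B = 45915.38 − 3240×(2.593 + 15.737) = −13473.82.
Balance: K_A − x×(3240 − 1920) = K_B, so x = (K_A − K_B)/(3240 − 1920) = 3198.72/1320 = 2.42 km.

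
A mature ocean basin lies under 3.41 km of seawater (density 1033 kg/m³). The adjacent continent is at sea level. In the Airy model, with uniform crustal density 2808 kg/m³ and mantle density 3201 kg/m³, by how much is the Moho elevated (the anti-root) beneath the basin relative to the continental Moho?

Equating mass per unit area of the two columns: replacing crust with seawater at the top is compensated by replacing crust with mantle at the base: d (ρ_c − ρ_w) = a (ρ_m − ρ_c).
a = d (ρ_c − ρ_w)/(ρ_m − ρ_c) = 3.41 km × 1775/393 = 15.4 km.

15.4 km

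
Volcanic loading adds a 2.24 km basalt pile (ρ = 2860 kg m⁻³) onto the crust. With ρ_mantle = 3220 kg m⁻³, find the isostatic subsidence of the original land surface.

1.99 km

Subaerial loading: s = t ρ_load / ρ_m.
s = 2.24 km × 2860/3220 = 1.99 km.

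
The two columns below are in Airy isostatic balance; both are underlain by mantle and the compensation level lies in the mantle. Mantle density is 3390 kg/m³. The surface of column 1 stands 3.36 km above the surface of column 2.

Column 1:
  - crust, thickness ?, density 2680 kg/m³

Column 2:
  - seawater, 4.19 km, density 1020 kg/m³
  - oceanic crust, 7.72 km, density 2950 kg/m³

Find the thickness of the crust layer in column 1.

Take the compensation level at the base of the deeper column (depth z_c below the surface of column 1) and equate Σ ρ_i t_i down to z_c; mantle fills any gap and the z_c terms cancel.
Column 1: x×2680 + (z_c − 0 − x)×3390
Column 2: 3.36×0 + 4.19×1020 + 7.72×2950 + (z_c − 3.36 − 11.91)×3390
The z_c×3390 term appears on both sides and cancels. Collect the known terms of each column as K = Σ(ρt)_known − 3390 × (depth of known layers): K_1 = 0 − 3390×0 = 0; K_2 = 27047.8 − 3390×(3.36 + 11.91) = −24717.5.
Balance: K_1 − x×(3390 − 2680) = K_2, so x = (K_1 − K_2)/(3390 − 2680) = 24717.5/710 = 34.8 km.

34.8 km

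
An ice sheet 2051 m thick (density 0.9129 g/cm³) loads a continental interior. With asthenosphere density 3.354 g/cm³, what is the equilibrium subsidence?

For local isostatic compensation: the ice load ρ_ice t is balanced by mantle displaced below, ρ_m s.
s = t ρ_ice / ρ_m = 2051 m × 0.9129/3.354 = 558 m.

558 m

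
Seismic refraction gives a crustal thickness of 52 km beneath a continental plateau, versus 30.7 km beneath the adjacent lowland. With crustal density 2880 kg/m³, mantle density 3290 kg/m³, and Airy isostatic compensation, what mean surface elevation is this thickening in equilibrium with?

2.65 km

Excess crust Δ = 52 km − 30.7 km = 21.3 km, split between elevation h and root r with h + r = Δ.
Airy balance ρ_c h = (ρ_m − ρ_c) r gives r = h ρ_c/(ρ_m − ρ_c), so h (1 + ρ_c/(ρ_m − ρ_c)) = Δ, i.e. h = Δ (ρ_m − ρ_c)/ρ_m.
h = 21.3 km × 410/3290 = 2.65 km.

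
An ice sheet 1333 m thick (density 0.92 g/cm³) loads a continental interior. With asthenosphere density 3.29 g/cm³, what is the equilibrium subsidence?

Isostatic balance requires: the ice load ρ_ice t is balanced by mantle displaced below, ρ_m s.
s = t ρ_ice / ρ_m = 1333 m × 0.92/3.29 = 373 m.

373 m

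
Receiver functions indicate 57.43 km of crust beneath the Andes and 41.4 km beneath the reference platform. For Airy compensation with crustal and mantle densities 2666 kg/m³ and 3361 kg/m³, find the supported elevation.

Excess crust Δ = 57.43 km − 41.4 km = 16.03 km, split between elevation h and root r with h + r = Δ.
Airy balance ρ_c h = (ρ_m − ρ_c) r gives r = h ρ_c/(ρ_m − ρ_c), so h (1 + ρ_c/(ρ_m − ρ_c)) = Δ, i.e. h = Δ (ρ_m − ρ_c)/ρ_m.
h = 16.03 km × 695/3361 = 3.31 km.

3.31 km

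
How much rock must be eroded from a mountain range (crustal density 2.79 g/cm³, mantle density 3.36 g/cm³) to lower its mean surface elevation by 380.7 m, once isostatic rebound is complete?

Net drop Δ = e − u = e − e ρ_c/ρ_m = e (ρ_m − ρ_c)/ρ_m.
e = Δ ρ_m/(ρ_m − ρ_c) = 380.7 m × 3.36/0.57 = 2240 m.

2240 m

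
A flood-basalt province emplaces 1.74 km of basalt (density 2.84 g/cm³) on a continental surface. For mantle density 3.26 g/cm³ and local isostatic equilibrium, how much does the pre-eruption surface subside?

Subaerial loading: s = t ρ_load / ρ_m.
s = 1.74 km × 2.84/3.26 = 1.52 km.

1.52 km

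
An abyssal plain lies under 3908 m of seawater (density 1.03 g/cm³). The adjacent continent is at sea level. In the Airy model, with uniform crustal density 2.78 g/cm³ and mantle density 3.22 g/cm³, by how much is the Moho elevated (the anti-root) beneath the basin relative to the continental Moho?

By Archimedes' principle applied to the lithosphere: replacing crust with seawater at the top is compensated by replacing crust with mantle at the base: d (ρ_c − ρ_w) = a (ρ_m − ρ_c).
a = d (ρ_c − ρ_w)/(ρ_m − ρ_c) = 3908 m × 1.75/0.44 = 15500 m.

15500 m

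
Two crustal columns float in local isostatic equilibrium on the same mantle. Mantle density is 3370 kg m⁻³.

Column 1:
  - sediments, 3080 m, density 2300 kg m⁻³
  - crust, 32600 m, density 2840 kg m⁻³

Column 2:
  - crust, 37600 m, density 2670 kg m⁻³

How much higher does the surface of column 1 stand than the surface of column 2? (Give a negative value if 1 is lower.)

−1710 m

For any compensation level in the mantle, the mantle terms cancel and isostasy reduces to e = (Σt_1 − Σt_2) − (Σ(ρt)_1 − Σ(ρt)_2) / ρ_m.
Σt_1 = 35680 m; Σt_2 = 37600 m; Σ(ρt)_1 = 99668000; Σ(ρt)_2 = 100392000 (in m·kg m⁻³).
e = (35680 − 37600) − (99668000 − 100392000) / 3370 = −1710 m.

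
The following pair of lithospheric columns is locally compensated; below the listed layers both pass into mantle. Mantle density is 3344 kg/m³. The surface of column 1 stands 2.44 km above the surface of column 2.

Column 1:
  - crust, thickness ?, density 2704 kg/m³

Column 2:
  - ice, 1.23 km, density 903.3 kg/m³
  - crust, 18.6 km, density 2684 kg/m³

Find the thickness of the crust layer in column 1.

Take the compensation level at the base of the deeper column (depth z_c below the surface of column 1) and equate Σ ρ_i t_i down to z_c; mantle fills any gap and the z_c terms cancel.
Column 1: x×2704 + (z_c − 0 − x)×3344
Column 2: 2.44×0 + 1.23×903.3 + 18.6×2684 + (z_c − 2.44 − 19.83)×3344
The z_c×3344 term appears on both sides and cancels. Collect the known terms of each column as K = Σ(ρt)_known − 3344 × (depth of known layers): K_1 = 0 − 3344×0 = 0; K_2 = 51033.459 − 3344×(2.44 + 19.83) = −23437.421.
Balance: K_1 − x×(3344 − 2704) = K_2, so x = (K_1 − K_2)/(3344 − 2704) = 23437.4/640 = 36.6 km.

36.6 km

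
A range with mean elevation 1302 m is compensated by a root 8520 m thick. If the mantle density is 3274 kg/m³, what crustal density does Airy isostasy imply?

ρ_c h = (ρ_m − ρ_c) r → ρ_c (h + r) = ρ_m r → ρ_c = ρ_m r / (h + r).
ρ_c = 3274 × 8520 m / (1302 m + 8520 m) = 2840 kg/m³.

2840 kg/m³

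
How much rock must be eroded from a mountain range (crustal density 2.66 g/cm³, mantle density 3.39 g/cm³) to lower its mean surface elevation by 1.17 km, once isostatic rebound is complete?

5.43 km

Net drop Δ = e − u = e − e ρ_c/ρ_m = e (ρ_m − ρ_c)/ρ_m.
e = Δ ρ_m/(ρ_m − ρ_c) = 1.17 km × 3.39/0.73 = 5.43 km.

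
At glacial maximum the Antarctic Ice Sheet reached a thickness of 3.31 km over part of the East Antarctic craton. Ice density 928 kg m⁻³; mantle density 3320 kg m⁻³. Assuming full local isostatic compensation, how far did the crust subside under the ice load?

0.925 km

Equating mass per unit area of the two columns: the ice load ρ_ice t is balanced by mantle displaced below, ρ_m s.
s = t ρ_ice / ρ_m = 3.31 km × 928/3320 = 0.925 km.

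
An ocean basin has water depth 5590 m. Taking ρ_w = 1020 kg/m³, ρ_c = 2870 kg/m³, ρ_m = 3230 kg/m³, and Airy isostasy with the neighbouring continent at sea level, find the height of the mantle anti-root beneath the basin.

By Archimedes' principle applied to the lithosphere: replacing crust with seawater at the top is compensated by replacing crust with mantle at the base: d (ρ_c − ρ_w) = a (ρ_m − ρ_c).
a = d (ρ_c − ρ_w)/(ρ_m − ρ_c) = 5590 m × 1850/360 = 28700 m.

28700 m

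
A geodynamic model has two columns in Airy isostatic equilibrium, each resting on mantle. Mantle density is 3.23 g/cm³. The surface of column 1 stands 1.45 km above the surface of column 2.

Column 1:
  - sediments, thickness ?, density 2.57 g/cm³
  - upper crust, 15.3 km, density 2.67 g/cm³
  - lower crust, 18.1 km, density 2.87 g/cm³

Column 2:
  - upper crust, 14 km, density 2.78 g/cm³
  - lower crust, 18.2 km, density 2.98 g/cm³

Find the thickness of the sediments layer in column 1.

0.681 km

Take the compensation level at the base of the deeper column (depth z_c below the surface of column 1) and equate Σ ρ_i t_i down to z_c; mantle fills any gap and the z_c terms cancel.
Column 1: x×2.57 + 15.3×2.67 + 18.1×2.87 + (z_c − 33.4 − x)×3.23
Column 2: 1.45×0 + 14×2.78 + 18.2×2.98 + (z_c − 1.45 − 32.2)×3.23
The z_c×3.23 term appears on both sides and cancels. Collect the known terms of each column as K = Σ(ρt)_known − 3.23 × (depth of known layers): K_1 = 92.798 − 3.23×33.4 = −15.084; K_2 = 93.156 − 3.23×(1.45 + 32.2) = −15.5335.
Balance: K_1 − x×(3.23 − 2.57) = K_2, so x = (K_1 − K_2)/(3.23 − 2.57) = 0.4495/0.66 = 0.681 km.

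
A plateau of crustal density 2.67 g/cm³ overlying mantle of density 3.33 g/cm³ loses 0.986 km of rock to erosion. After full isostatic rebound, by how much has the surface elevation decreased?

0.195 km

Rebound u = e ρ_c/ρ_m = 0.986 km × 2.67/3.33 = 0.7906 km.
Net surface drop = e − u = 0.986 km − 0.7906 km = e (ρ_m − ρ_c)/ρ_m = 0.195 km.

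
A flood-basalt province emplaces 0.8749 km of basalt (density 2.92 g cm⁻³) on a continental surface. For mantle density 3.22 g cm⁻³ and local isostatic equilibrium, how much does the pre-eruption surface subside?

0.793 km

Subaerial loading: s = t ρ_load / ρ_m.
s = 0.8749 km × 2.92/3.22 = 0.793 km.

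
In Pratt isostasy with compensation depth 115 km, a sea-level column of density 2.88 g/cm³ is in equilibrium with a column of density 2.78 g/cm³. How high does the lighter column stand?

ρ_ref D = ρ (D + h) → h = D (ρ_ref − ρ)/ρ.
h = 115 km × (2.88 − 2.78)/2.78 = 4.14 km.

4.14 km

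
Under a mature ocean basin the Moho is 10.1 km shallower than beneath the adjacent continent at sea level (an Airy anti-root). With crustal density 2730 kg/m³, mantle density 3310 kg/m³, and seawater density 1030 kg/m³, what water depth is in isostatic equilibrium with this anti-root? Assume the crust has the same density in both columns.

3.45 km

Replacing a thickness d of crust by seawater at the top must be balanced by replacing crust with mantle at the base: d (ρ_c − ρ_w) = a (ρ_m − ρ_c).
d = a (ρ_m − ρ_c)/(ρ_c − ρ_w) = 10.1 km × 580/1700 = 3.45 km.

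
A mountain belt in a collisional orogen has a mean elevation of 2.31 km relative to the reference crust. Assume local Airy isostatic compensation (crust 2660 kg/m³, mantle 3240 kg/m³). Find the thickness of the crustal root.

10.6 km

By Archimedes' principle applied to the lithosphere: the weight of the topography is balanced by the buoyancy of the root, ρ_c h = (ρ_m − ρ_c) r.
r = h · ρ_c / (ρ_m − ρ_c) = 2.31 km × 2660 / (3240 − 2660) = 10.6 km.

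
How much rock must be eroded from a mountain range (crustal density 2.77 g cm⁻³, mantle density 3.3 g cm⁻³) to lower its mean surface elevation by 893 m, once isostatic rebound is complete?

Net drop Δ = e − u = e − e ρ_c/ρ_m = e (ρ_m − ρ_c)/ρ_m.
e = Δ ρ_m/(ρ_m − ρ_c) = 893 m × 3.3/0.53 = 5560 m.

5560 m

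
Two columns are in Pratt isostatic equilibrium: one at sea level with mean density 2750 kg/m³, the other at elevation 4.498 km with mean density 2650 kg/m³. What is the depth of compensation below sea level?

119 km

ρ_ref D = ρ (D + h) → D (ρ_ref − ρ) = ρ h.
D = ρ h/(ρ_ref − ρ) = 2650 × 4.498 km/(2750 − 2650) = 119 km.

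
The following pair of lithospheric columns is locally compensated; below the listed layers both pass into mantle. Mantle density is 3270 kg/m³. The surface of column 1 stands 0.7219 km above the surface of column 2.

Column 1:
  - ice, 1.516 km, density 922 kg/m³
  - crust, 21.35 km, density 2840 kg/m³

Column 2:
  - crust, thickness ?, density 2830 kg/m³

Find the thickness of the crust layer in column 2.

23.6 km

Take the compensation level at the base of the deeper column (depth z_c below the surface of column 1) and equate Σ ρ_i t_i down to z_c; mantle fills any gap and the z_c terms cancel.
Column 1: 1.516×922 + 21.35×2840 + (z_c − 22.866)×3270
Column 2: 0.7219×0 + x×2830 + (z_c − 0.7219 − 0 − x)×3270
The z_c×3270 term appears on both sides and cancels. Collect the known terms of each column as K = Σ(ρt)_known − 3270 × (depth of known layers): K_1 = 62031.752 − 3270×22.866 = −12740.068; K_2 = 0 − 3270×(0.7219 + 0) = −2360.613.
Balance: K_1 = K_2 − x×(3270 − 2830), so x = (K_2 − K_1)/(3270 − 2830) = 10379.5/440 = 23.6 km.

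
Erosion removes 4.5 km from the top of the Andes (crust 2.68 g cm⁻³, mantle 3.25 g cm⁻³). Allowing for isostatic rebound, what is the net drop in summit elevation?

0.789 km

Rebound u = e ρ_c/ρ_m = 4.5 km × 2.68/3.25 = 3.711 km.
Net surface drop = e − u = 4.5 km − 3.711 km = e (ρ_m − ρ_c)/ρ_m = 0.789 km.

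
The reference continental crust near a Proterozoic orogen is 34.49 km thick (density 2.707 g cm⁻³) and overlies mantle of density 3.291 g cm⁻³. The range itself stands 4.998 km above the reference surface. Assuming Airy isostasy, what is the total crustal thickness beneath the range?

Root depth r = h ρ_c / (ρ_m − ρ_c) = 4.998 km × 2.707 / 0.584 = 23.17 km.
Total thickness = T + h + r = 34.49 km + 4.998 km + 23.17 km = 62.7 km.

62.7 km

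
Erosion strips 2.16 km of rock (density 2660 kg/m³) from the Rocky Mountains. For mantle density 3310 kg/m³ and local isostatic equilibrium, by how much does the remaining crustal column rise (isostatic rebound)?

Unloading: uplift u = e ρ_c/ρ_m = 2.16 km × 2660/3310 = 1.74 km.

1.74 km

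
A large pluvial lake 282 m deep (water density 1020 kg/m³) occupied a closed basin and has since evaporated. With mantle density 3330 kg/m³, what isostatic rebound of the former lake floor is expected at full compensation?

u = d ρ_w/ρ_m = 282 m × 1020/3330 = 86.4 m.

86.4 m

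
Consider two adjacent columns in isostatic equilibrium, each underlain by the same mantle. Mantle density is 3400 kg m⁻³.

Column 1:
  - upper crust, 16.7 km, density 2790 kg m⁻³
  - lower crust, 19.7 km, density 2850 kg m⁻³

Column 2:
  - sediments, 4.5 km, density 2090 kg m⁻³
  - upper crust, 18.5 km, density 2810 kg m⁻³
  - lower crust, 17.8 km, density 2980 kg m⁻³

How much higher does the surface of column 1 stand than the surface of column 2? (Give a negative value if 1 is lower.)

For any compensation level in the mantle, the mantle terms cancel and isostasy reduces to e = (Σt_1 − Σt_2) − (Σ(ρt)_1 − Σ(ρt)_2) / ρ_m.
Σt_1 = 36.4 km; Σt_2 = 40.8 km; Σ(ρt)_1 = 102738; Σ(ρt)_2 = 114434 (in km·kg m⁻³).
e = (36.4 − 40.8) − (102738 − 114434) / 3400 = −0.96 km.

−0.96 km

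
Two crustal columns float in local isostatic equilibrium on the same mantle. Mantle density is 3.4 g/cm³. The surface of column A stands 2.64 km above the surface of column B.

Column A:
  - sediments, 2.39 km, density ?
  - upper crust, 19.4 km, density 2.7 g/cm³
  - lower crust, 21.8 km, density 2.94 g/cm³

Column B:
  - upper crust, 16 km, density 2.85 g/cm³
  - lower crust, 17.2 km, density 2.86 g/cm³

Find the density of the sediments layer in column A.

1.95 g/cm³

Take the compensation level at the base of the deeper column (depth z_c below the surface of column A) and equate Σ ρ_i t_i down to z_c; mantle fills any gap and the z_c terms cancel.
Column A: 2.39×ρ + 19.4×2.7 + 21.8×2.94 + (z_c − 43.59)×3.4
Column B: 2.64×0 + 16×2.85 + 17.2×2.86 + (z_c − 2.64 − 33.2)×3.4
The z_c×3.4 term appears on both sides and cancels. Collect the known terms of each column as K = Σ(ρt)_known − 3.4 × (depth of known layers): K_A = 116.472 − 3.4×43.59 = −31.734; K_B = 94.792 − 3.4×(2.64 + 33.2) = −27.064.
Balance: K_A + 2.39×ρ = K_B, so ρ = (K_B − K_A)/2.39 = 4.67/2.39 = 1.95 g/cm³.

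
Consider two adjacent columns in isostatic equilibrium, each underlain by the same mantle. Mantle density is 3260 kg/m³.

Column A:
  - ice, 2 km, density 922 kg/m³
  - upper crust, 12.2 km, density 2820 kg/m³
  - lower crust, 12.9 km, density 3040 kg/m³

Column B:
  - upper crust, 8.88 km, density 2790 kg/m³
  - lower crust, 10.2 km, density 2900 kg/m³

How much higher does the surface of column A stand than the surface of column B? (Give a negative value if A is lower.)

For any compensation level in the mantle, the mantle terms cancel and isostasy reduces to e = (Σt_A − Σt_B) − (Σ(ρt)_A − Σ(ρt)_B) / ρ_m.
Σt_A = 27.1 km; Σt_B = 19.08 km; Σ(ρt)_A = 75464; Σ(ρt)_B = 54355.2 (in km·kg/m³).
e = (27.1 − 19.08) − (75464 − 54355.2) / 3260 = 1.54 km.

1.54 km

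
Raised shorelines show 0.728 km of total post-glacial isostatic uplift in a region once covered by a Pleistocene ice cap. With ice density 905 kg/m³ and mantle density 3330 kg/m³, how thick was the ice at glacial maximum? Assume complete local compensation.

2.68 km

u = t ρ_ice/ρ_m → t = u ρ_m/ρ_ice = 0.728 km × 3330/905 = 2.68 km.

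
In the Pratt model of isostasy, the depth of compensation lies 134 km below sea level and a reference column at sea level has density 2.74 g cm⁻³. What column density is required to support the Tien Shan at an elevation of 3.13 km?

2.68 g cm⁻³

Pratt balance: ρ_ref D = ρ (D + h).
ρ = ρ_ref D/(D + h) = 2.74 × 134 km/(134 km + 3.13 km) = 2.68 g cm⁻³.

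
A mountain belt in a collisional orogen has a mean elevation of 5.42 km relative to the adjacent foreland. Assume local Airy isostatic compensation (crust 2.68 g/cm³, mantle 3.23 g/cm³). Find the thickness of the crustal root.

26.4 km

In Airy isostatic equilibrium: the weight of the topography is balanced by the buoyancy of the root, ρ_c h = (ρ_m − ρ_c) r.
r = h · ρ_c / (ρ_m − ρ_c) = 5.42 km × 2.68 / (3.23 − 2.68) = 26.4 km.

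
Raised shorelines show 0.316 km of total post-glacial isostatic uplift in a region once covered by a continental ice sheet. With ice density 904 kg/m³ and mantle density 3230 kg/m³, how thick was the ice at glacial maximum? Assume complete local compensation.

u = t ρ_ice/ρ_m → t = u ρ_m/ρ_ice = 0.316 km × 3230/904 = 1.13 km.

1.13 km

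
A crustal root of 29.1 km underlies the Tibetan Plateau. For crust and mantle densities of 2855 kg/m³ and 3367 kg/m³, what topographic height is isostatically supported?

Equating mass per unit area of the two columns: ρ_c h = (ρ_m − ρ_c) r.
h = r (ρ_m − ρ_c) / ρ_c = 29.1 km × (3367 − 2855) / 2855 = 5.22 km.

5.22 km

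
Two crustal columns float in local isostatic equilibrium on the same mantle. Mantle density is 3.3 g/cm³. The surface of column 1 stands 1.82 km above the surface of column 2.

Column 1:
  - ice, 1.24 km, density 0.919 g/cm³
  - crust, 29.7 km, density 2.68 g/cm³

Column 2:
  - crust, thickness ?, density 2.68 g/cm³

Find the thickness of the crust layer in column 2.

24.8 km

Take the compensation level at the base of the deeper column (depth z_c below the surface of column 1) and equate Σ ρ_i t_i down to z_c; mantle fills any gap and the z_c terms cancel.
Column 1: 1.24×0.919 + 29.7×2.68 + (z_c − 30.94)×3.3
Column 2: 1.82×0 + x×2.68 + (z_c − 1.82 − 0 − x)×3.3
The z_c×3.3 term appears on both sides and cancels. Collect the known terms of each column as K = Σ(ρt)_known − 3.3 × (depth of known layers): K_1 = 80.73556 − 3.3×30.94 = −21.36644; K_2 = 0 − 3.3×(1.82 + 0) = −6.006.
Balance: K_1 = K_2 − x×(3.3 − 2.68), so x = (K_2 − K_1)/(3.3 − 2.68) = 15.3604/0.62 = 24.8 km.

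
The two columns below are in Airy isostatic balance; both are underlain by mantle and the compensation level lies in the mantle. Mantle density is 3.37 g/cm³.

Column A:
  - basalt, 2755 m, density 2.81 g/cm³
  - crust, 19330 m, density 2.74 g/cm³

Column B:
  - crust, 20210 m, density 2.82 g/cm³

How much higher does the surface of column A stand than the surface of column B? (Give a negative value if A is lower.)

773 m

For any compensation level in the mantle, the mantle terms cancel and isostasy reduces to e = (Σt_A − Σt_B) − (Σ(ρt)_A − Σ(ρt)_B) / ρ_m.
Σt_A = 22085 m; Σt_B = 20210 m; Σ(ρt)_A = 60705.75; Σ(ρt)_B = 56992.2 (in m·g/cm³).
e = (22085 − 20210) − (60705.75 − 56992.2) / 3.37 = 773 m.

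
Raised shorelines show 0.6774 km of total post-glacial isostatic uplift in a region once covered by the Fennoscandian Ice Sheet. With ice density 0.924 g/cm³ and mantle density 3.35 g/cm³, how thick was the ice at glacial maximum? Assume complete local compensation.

2.46 km

u = t ρ_ice/ρ_m → t = u ρ_m/ρ_ice = 0.6774 km × 3.35/0.924 = 2.46 km.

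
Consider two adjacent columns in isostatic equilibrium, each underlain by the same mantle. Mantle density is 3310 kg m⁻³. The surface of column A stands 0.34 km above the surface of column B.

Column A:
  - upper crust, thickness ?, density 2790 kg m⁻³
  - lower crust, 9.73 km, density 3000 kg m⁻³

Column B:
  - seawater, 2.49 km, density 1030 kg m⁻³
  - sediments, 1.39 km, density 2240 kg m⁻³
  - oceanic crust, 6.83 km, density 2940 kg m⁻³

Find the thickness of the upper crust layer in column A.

15 km

Take the compensation level at the base of the deeper column (depth z_c below the surface of column A) and equate Σ ρ_i t_i down to z_c; mantle fills any gap and the z_c terms cancel.
Column A: x×2790 + 9.73×3000 + (z_c − 9.73 − x)×3310
Column B: 0.34×0 + 2.49×1030 + 1.39×2240 + 6.83×2940 + (z_c − 0.34 − 10.71)×3310
The z_c×3310 term appears on both sides and cancels. Collect the known terms of each column as K = Σ(ρt)_known − 3310 × (depth of known layers): K_A = 29190 − 3310×9.73 = −3016.3; K_B = 25758.5 − 3310×(0.34 + 10.71) = −10817.
Balance: K_A − x×(3310 − 2790) = K_B, so x = (K_A − K_B)/(3310 − 2790) = 7800.7/520 = 15 km.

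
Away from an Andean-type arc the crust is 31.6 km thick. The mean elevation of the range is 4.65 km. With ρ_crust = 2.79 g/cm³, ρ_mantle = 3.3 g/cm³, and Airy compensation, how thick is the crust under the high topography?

61.7 km

Root depth r = h ρ_c / (ρ_m − ρ_c) = 4.65 km × 2.79 / 0.51 = 25.44 km.
Total thickness = T + h + r = 31.6 km + 4.65 km + 25.44 km = 61.7 km.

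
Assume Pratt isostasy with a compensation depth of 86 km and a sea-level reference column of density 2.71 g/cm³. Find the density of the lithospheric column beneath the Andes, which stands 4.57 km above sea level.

2.57 g/cm³

Pratt balance: ρ_ref D = ρ (D + h).
ρ = ρ_ref D/(D + h) = 2.71 × 86 km/(86 km + 4.57 km) = 2.57 g/cm³.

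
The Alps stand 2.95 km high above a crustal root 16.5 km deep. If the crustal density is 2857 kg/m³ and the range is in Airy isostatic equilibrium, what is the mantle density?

Airy balance: ρ_c h = (ρ_m − ρ_c) r → ρ_m = ρ_c (1 + h/r).
ρ_m = 2857 × (1 + 2.95 km/16.5 km) = 3370 kg/m³.

3370 kg/m³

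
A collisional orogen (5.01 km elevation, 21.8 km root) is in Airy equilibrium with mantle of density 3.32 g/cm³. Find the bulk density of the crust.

2.7 g/cm³

ρ_c h = (ρ_m − ρ_c) r → ρ_c (h + r) = ρ_m r → ρ_c = ρ_m r / (h + r).
ρ_c = 3.32 × 21.8 km / (5.01 km + 21.8 km) = 2.7 g/cm³.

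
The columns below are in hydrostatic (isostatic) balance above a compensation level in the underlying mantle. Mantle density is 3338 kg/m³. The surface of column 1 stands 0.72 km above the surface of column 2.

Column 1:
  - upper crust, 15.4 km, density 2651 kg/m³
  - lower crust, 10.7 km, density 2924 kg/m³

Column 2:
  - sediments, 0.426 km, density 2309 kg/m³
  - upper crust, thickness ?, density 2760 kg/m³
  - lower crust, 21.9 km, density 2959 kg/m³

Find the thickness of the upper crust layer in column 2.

6.69 km

Take the compensation level at the base of the deeper column (depth z_c below the surface of column 1) and equate Σ ρ_i t_i down to z_c; mantle fills any gap and the z_c terms cancel.
Column 1: 15.4×2651 + 10.7×2924 + (z_c − 26.1)×3338
Column 2: 0.72×0 + 0.426×2309 + x×2760 + 21.9×2959 + (z_c − 0.72 − 22.326 − x)×3338
The z_c×3338 term appears on both sides and cancels. Collect the known terms of each column as K = Σ(ρt)_known − 3338 × (depth of known layers): K_1 = 72112.2 − 3338×26.1 = −15009.6; K_2 = 65785.734 − 3338×(0.72 + 22.326) = −11141.814.
Balance: K_1 = K_2 − x×(3338 − 2760), so x = (K_2 − K_1)/(3338 − 2760) = 3867.79/578 = 6.69 km.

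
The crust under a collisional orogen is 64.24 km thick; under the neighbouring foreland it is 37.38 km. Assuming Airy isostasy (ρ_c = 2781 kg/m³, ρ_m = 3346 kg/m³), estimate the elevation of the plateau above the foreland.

Excess crust Δ = 64.24 km − 37.38 km = 26.86 km, split between elevation h and root r with h + r = Δ.
Airy balance ρ_c h = (ρ_m − ρ_c) r gives r = h ρ_c/(ρ_m − ρ_c), so h (1 + ρ_c/(ρ_m − ρ_c)) = Δ, i.e. h = Δ (ρ_m − ρ_c)/ρ_m.
h = 26.86 km × 565/3346 = 4.54 km.

4.54 km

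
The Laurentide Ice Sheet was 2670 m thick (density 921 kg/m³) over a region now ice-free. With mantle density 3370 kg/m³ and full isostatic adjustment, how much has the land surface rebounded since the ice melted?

Removing the load lets mantle flow back in; uplift u satisfies ρ_ice t = ρ_m u.
u = t ρ_ice/ρ_m = 2670 m × 921/3370 = 730 m.

730 m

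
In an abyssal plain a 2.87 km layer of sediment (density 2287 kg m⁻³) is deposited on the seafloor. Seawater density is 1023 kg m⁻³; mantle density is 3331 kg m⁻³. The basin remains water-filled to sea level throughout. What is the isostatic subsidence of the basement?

Submarine loading: the sediment displaces seawater, and the subsidence is in turn flooded, so s (ρ_m − ρ_w) = t (ρ_sed − ρ_w).
s = 2.87 km × (2287 − 1023) / (3331 − 1023) = 1.57 km.

1.57 km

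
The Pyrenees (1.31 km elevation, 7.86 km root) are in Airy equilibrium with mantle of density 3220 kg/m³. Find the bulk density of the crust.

ρ_c h = (ρ_m − ρ_c) r → ρ_c (h + r) = ρ_m r → ρ_c = ρ_m r / (h + r).
ρ_c = 3220 × 7.86 km / (1.31 km + 7.86 km) = 2760 kg/m³.

2760 kg/m³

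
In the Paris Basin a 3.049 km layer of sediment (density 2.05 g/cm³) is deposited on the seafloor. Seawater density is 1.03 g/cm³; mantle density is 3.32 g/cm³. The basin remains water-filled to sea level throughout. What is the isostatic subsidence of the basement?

1.36 km

Submarine loading: the sediment displaces seawater, and the subsidence is in turn flooded, so s (ρ_m − ρ_w) = t (ρ_sed − ρ_w).
s = 3.049 km × (2.05 − 1.03) / (3.32 − 1.03) = 1.36 km.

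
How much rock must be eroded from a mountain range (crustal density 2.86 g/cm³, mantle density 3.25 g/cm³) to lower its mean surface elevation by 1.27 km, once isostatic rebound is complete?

Net drop Δ = e − u = e − e ρ_c/ρ_m = e (ρ_m − ρ_c)/ρ_m.
e = Δ ρ_m/(ρ_m − ρ_c) = 1.27 km × 3.25/0.39 = 10.6 km.

10.6 km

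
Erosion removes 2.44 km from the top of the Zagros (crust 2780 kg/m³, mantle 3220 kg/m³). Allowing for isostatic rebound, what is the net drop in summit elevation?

0.333 km

Rebound u = e ρ_c/ρ_m = 2.44 km × 2780/3220 = 2.107 km.
Net surface drop = e − u = 2.44 km − 2.107 km = e (ρ_m − ρ_c)/ρ_m = 0.333 km.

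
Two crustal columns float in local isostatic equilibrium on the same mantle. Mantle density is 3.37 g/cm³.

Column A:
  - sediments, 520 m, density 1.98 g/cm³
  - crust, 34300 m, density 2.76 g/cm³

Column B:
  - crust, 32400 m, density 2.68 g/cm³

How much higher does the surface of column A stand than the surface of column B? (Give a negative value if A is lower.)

−211 m

For any compensation level in the mantle, the mantle terms cancel and isostasy reduces to e = (Σt_A − Σt_B) − (Σ(ρt)_A − Σ(ρt)_B) / ρ_m.
Σt_A = 34820 m; Σt_B = 32400 m; Σ(ρt)_A = 95697.6; Σ(ρt)_B = 86832 (in m·g/cm³).
e = (34820 − 32400) − (95697.6 − 86832) / 3.37 = −211 m.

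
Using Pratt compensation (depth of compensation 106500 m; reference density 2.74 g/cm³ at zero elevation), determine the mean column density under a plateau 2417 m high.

2.68 g/cm³

Pratt balance: ρ_ref D = ρ (D + h).
ρ = ρ_ref D/(D + h) = 2.74 × 106500 m/(106500 m + 2417 m) = 2.68 g/cm³.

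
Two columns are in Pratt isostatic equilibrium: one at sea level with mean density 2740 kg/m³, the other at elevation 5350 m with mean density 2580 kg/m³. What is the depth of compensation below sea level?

ρ_ref D = ρ (D + h) → D (ρ_ref − ρ) = ρ h.
D = ρ h/(ρ_ref − ρ) = 2580 × 5350 m/(2740 − 2580) = 86300 m.

86300 m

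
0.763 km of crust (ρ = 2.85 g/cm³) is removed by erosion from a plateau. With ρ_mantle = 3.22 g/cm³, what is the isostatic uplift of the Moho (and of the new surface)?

Unloading: uplift u = e ρ_c/ρ_m = 0.763 km × 2.85/3.22 = 0.675 km.

0.675 km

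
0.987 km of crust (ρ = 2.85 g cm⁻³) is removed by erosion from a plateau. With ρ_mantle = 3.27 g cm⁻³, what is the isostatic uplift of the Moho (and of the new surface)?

Unloading: uplift u = e ρ_c/ρ_m = 0.987 km × 2.85/3.27 = 0.86 km.

0.86 km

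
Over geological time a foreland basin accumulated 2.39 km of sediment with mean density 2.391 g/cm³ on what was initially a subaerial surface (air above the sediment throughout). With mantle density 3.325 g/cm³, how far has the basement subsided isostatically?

Subaerial load: s = t ρ_sed / ρ_m = 2.39 km × 2.391/3.325 = 1.72 km.

1.72 km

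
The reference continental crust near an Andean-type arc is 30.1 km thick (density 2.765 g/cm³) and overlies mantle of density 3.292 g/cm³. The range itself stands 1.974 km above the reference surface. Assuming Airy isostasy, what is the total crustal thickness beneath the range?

42.4 km

Root depth r = h ρ_c / (ρ_m − ρ_c) = 1.974 km × 2.765 / 0.527 = 10.36 km.
Total thickness = T + h + r = 30.1 km + 1.974 km + 10.36 km = 42.4 km.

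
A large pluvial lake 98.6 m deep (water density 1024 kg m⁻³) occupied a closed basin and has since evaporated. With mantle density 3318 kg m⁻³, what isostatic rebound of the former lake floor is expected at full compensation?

30.4 m

u = d ρ_w/ρ_m = 98.6 m × 1024/3318 = 30.4 m.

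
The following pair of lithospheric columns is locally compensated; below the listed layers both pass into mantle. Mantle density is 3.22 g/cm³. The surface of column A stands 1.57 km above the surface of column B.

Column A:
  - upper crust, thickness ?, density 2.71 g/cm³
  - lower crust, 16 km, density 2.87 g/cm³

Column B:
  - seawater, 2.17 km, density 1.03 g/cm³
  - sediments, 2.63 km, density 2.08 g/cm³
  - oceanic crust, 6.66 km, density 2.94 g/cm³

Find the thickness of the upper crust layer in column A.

17.8 km

Take the compensation level at the base of the deeper column (depth z_c below the surface of column A) and equate Σ ρ_i t_i down to z_c; mantle fills any gap and the z_c terms cancel.
Column A: x×2.71 + 16×2.87 + (z_c − 16 − x)×3.22
Column B: 1.57×0 + 2.17×1.03 + 2.63×2.08 + 6.66×2.94 + (z_c − 1.57 − 11.46)×3.22
The z_c×3.22 term appears on both sides and cancels. Collect the known terms of each column as K = Σ(ρt)_known − 3.22 × (depth of known layers): K_A = 45.92 − 3.22×16 = −5.6; K_B = 27.2859 − 3.22×(1.57 + 11.46) = −14.6707.
Balance: K_A − x×(3.22 − 2.71) = K_B, so x = (K_A − K_B)/(3.22 − 2.71) = 9.0707/0.51 = 17.8 km.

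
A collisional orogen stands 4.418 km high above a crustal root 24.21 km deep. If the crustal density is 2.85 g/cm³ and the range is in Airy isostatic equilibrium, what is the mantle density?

3.37 g/cm³

Airy balance: ρ_c h = (ρ_m − ρ_c) r → ρ_m = ρ_c (1 + h/r).
ρ_m = 2.85 × (1 + 4.418 km/24.21 km) = 3.37 g/cm³.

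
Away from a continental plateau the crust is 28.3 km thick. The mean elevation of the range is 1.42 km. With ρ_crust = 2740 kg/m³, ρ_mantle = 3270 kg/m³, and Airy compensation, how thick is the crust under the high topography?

Root depth r = h ρ_c / (ρ_m − ρ_c) = 1.42 km × 2740 / 530 = 7.341 km.
Total thickness = T + h + r = 28.3 km + 1.42 km + 7.341 km = 37.1 km.

37.1 km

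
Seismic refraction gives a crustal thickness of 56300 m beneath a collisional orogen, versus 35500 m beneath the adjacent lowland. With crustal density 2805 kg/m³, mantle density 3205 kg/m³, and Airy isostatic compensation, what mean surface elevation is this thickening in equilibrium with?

2600 m

Excess crust Δ = 56300 m − 35500 m = 20800 m, split between elevation h and root r with h + r = Δ.
Airy balance ρ_c h = (ρ_m − ρ_c) r gives r = h ρ_c/(ρ_m − ρ_c), so h (1 + ρ_c/(ρ_m − ρ_c)) = Δ, i.e. h = Δ (ρ_m − ρ_c)/ρ_m.
h = 20800 m × 400/3205 = 2600 m.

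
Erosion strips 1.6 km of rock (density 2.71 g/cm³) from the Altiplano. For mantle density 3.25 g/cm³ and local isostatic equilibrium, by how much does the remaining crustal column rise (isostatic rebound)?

1.33 km

Unloading: uplift u = e ρ_c/ρ_m = 1.6 km × 2.71/3.25 = 1.33 km.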